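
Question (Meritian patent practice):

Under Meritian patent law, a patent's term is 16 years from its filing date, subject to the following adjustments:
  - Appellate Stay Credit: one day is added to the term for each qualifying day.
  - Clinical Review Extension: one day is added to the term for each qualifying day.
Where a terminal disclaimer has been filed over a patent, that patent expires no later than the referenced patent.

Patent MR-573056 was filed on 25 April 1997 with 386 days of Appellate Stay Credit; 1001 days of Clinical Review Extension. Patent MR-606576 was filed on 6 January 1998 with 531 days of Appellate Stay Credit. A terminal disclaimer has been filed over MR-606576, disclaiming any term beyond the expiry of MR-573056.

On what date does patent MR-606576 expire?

2015-06-21

Natural term of MR-606576:
  Base: filing + 16 years → 6 January 2014.
  Appellate Stay Credit: +531 days → 21 June 2015.
Expiry of referenced patent MR-573056:
  Base: filing + 16 years → 25 April 2013.
  Appellate Stay Credit: +386 days → 16 May 2014.
  Clinical Review Extension: +1001 days → 10 February 2017.
Terminal disclaimer: MR-606576 expires on the earlier of 21 June 2015 and 10 February 2017.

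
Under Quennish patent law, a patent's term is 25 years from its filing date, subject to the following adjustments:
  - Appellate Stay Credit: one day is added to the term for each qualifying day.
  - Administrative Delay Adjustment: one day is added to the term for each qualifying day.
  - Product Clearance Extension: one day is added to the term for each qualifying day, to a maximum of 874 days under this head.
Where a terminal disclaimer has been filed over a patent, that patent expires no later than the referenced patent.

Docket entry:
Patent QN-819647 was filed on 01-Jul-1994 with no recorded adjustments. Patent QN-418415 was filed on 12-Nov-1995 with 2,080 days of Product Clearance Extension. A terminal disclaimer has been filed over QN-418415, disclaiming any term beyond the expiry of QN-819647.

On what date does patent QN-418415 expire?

Natural term of QN-418415:
  Base: filing + 25 years → 12 November 2020.
  Product Clearance Extension: 2080 days claimed exceeds the 874-day cap, so +874 days → 5 April 2023.
Expiry of referenced patent QN-819647:
  Base: filing + 25 years → 1 July 2019.
Terminal disclaimer: QN-418415 expires on the earlier of 5 April 2023 and 1 July 2019.

July 1, 2019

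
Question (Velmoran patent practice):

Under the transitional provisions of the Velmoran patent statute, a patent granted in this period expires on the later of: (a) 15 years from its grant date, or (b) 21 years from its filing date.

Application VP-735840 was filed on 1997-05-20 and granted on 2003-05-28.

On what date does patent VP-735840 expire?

May 28, 2018

(a) grant + 15 years → 28 May 2018.
(b) filing + 21 years → 20 May 2018.
Later of the two: 28 May 2018.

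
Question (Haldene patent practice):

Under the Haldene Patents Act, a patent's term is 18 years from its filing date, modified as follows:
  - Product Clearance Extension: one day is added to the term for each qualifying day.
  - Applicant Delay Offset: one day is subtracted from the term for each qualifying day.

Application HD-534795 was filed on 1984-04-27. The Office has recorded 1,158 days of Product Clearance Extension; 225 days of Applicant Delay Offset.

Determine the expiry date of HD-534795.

2004-11-15

Base term: filing date + 18 years → 27 April 2002.
Product Clearance Extension: +1158 days → 28 June 2005.
Applicant Delay Offset: −225 days → 15 November 2004.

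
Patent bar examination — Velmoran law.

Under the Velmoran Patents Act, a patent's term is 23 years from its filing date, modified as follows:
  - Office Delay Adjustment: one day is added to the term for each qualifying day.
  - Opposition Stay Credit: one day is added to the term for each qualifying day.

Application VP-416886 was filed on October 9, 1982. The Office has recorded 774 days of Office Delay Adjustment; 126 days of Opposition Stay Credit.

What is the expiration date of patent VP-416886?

2008-03-27

Base term: filing date + 23 years → 9 October 2005.
Office Delay Adjustment: +774 days → 22 November 2007.
Opposition Stay Credit: +126 days → 27 March 2008.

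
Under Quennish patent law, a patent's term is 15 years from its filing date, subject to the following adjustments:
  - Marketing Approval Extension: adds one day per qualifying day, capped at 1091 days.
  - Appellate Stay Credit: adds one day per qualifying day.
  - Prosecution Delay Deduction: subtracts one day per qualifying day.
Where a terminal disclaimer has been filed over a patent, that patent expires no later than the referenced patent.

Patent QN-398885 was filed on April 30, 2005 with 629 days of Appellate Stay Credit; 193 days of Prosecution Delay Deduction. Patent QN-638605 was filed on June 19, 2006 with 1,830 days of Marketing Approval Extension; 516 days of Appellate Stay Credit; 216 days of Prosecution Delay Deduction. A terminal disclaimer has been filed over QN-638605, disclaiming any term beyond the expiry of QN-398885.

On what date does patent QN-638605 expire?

2021-07-10

Natural term of QN-638605:
  Base: filing + 15 years → 19 June 2021.
  Marketing Approval Extension: 1830 days claimed exceeds the 1091-day cap, so +1091 days → 14 June 2024.
  Appellate Stay Credit: +516 days → 12 November 2025.
  Prosecution Delay Deduction: −216 days → 10 April 2025.
Expiry of referenced patent QN-398885:
  Base: filing + 15 years → 30 April 2020.
  Appellate Stay Credit: +629 days → 19 January 2022.
  Prosecution Delay Deduction: −193 days → 10 July 2021.
Terminal disclaimer: QN-638605 expires on the earlier of 10 April 2025 and 10 July 2021.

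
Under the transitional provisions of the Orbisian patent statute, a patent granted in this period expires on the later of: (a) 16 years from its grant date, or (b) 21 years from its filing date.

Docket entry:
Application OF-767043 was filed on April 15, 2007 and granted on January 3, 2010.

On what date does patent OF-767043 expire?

April 15, 2028

(a) grant + 16 years → 3 January 2026.
(b) filing + 21 years → 15 April 2028.
Later of the two: 15 April 2028.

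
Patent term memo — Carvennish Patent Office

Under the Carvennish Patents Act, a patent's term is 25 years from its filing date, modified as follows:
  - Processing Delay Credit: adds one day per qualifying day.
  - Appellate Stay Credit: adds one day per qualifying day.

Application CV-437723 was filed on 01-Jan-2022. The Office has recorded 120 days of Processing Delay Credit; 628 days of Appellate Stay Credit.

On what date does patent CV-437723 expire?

2049-01-18

Base term: filing date + 25 years → 1 January 2047.
Processing Delay Credit: +120 days → 1 May 2047.
Appellate Stay Credit: +628 days → 18 January 2049.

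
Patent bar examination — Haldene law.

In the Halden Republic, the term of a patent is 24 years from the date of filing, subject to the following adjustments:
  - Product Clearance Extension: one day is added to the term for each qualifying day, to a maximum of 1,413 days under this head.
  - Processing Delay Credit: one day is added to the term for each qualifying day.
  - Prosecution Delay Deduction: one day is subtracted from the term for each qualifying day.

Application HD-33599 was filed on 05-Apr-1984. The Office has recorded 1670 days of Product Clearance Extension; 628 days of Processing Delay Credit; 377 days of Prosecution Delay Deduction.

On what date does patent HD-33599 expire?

October 25, 2012

Base term: filing date + 24 years → 5 April 2008.
Product Clearance Extension: 1670 days claimed exceeds the 1413-day cap, so +1413 days → 17 February 2012.
Processing Delay Credit: +628 days → 6 November 2013.
Prosecution Delay Deduction: −377 days → 25 October 2012.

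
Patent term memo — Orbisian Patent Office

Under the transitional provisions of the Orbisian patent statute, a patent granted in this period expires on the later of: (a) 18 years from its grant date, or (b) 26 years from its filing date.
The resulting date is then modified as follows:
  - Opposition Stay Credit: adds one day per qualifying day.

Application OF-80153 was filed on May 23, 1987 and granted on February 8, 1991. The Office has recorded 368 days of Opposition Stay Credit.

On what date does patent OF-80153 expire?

2014-05-26

(a) grant + 18 years → 8 February 2009.
(b) filing + 26 years → 23 May 2013.
Later of the two: 23 May 2013.
Opposition Stay Credit: +368 days → 26 May 2014.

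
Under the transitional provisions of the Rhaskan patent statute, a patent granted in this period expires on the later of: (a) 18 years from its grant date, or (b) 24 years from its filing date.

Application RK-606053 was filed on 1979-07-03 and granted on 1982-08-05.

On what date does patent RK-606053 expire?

(a) grant + 18 years → 5 August 2000.
(b) filing + 24 years → 3 July 2003.
Later of the two: 3 July 2003.

July 3, 2003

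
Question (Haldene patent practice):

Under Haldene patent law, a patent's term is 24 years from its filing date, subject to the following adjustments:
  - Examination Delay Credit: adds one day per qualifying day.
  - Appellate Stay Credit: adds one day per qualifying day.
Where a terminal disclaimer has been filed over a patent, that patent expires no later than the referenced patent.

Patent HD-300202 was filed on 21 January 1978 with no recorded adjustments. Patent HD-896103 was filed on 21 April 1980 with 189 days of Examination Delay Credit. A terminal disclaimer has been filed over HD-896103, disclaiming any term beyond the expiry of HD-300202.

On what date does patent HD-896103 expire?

January 21, 2002

Natural term of HD-896103:
  Base: filing + 24 years → 21 April 2004.
  Examination Delay Credit: +189 days → 27 October 2004.
Expiry of referenced patent HD-300202:
  Base: filing + 24 years → 21 January 2002.
Terminal disclaimer: HD-896103 expires on the earlier of 27 October 2004 and 21 January 2002.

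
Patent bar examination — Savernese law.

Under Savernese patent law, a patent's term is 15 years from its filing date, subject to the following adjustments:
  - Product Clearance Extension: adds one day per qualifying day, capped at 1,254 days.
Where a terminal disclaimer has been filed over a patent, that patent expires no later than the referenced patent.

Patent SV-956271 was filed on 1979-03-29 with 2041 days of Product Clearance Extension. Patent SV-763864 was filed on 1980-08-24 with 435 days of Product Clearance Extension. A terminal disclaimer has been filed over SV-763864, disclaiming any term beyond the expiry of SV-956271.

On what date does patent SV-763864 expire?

Natural term of SV-763864:
  Base: filing + 15 years → 24 August 1995.
  Product Clearance Extension: 435 days (within the 1254-day cap) → +435 days → 1 November 1996.
Expiry of referenced patent SV-956271:
  Base: filing + 15 years → 29 March 1994.
  Product Clearance Extension: 2041 days claimed exceeds the 1254-day cap, so +1254 days → 3 September 1997.
Terminal disclaimer: SV-763864 expires on the earlier of 1 November 1996 and 3 September 1997.

November 1, 1996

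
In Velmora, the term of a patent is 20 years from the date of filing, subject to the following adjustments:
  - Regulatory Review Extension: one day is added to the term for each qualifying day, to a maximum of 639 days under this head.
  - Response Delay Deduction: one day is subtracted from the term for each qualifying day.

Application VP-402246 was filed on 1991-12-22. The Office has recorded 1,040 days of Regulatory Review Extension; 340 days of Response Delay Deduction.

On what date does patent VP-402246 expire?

Base term: filing date + 20 years → 22 December 2011.
Regulatory Review Extension: 1040 days claimed exceeds the 639-day cap, so +639 days → 21 September 2013.
Response Delay Deduction: −340 days → 16 October 2012.

October 16, 2012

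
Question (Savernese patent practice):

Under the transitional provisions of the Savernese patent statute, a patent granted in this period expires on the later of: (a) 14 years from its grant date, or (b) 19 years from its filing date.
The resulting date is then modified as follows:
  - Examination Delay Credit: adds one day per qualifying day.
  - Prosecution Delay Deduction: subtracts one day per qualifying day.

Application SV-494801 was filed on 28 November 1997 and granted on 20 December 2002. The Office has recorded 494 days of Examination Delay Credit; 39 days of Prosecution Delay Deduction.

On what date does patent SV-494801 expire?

(a) grant + 14 years → 20 December 2016.
(b) filing + 19 years → 28 November 2016.
Later of the two: 20 December 2016.
Examination Delay Credit: +494 days → 28 April 2018.
Prosecution Delay Deduction: −39 days → 20 March 2018.

2018-03-20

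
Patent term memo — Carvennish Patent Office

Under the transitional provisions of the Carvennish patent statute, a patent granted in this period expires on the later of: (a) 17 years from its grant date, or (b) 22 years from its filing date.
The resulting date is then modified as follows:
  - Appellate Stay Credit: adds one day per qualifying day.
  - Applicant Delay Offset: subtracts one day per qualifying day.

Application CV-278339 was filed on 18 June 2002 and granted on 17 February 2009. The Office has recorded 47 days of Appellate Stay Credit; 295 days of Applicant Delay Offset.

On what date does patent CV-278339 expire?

June 14, 2025

(a) grant + 17 years → 17 February 2026.
(b) filing + 22 years → 18 June 2024.
Later of the two: 17 February 2026.
Appellate Stay Credit: +47 days → 5 April 2026.
Applicant Delay Offset: −295 days → 14 June 2025.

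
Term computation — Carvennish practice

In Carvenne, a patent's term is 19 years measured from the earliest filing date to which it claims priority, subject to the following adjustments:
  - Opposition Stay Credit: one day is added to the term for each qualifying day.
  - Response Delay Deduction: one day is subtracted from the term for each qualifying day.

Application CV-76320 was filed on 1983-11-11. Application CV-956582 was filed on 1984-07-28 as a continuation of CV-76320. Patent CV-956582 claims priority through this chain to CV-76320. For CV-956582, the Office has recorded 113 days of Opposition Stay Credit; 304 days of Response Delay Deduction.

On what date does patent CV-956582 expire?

May 4, 2002

Earliest priority filing: 11 November 1983.
Base term: 11 November 1983 + 19 years → 11 November 2002.
Opposition Stay Credit: +113 days → 4 March 2003.
Response Delay Deduction: −304 days → 4 May 2002.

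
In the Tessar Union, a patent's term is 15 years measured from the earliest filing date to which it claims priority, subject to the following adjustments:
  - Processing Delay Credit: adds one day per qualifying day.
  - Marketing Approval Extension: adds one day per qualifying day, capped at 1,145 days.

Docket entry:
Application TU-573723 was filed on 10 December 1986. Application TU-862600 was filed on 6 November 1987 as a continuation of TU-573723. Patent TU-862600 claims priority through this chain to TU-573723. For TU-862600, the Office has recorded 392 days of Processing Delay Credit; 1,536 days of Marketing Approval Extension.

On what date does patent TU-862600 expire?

2006-02-24

Earliest priority filing: 10 December 1986.
Base term: 10 December 1986 + 15 years → 10 December 2001.
Processing Delay Credit: +392 days → 6 January 2003.
Marketing Approval Extension: 1536 days claimed exceeds the 1145-day cap, so +1145 days → 24 February 2006.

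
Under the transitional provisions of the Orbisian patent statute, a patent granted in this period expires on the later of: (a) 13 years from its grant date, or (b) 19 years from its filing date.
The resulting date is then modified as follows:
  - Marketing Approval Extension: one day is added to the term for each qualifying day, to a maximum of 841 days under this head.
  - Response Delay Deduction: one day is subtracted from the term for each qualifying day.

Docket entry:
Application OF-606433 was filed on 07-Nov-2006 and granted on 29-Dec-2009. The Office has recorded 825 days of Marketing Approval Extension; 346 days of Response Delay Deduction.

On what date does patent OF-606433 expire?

(a) grant + 13 years → 29 December 2022.
(b) filing + 19 years → 7 November 2025.
Later of the two: 7 November 2025.
Marketing Approval Extension: 825 days (within the 841-day cap) → +825 days → 10 February 2028.
Response Delay Deduction: −346 days → 1 March 2027.

March 1, 2027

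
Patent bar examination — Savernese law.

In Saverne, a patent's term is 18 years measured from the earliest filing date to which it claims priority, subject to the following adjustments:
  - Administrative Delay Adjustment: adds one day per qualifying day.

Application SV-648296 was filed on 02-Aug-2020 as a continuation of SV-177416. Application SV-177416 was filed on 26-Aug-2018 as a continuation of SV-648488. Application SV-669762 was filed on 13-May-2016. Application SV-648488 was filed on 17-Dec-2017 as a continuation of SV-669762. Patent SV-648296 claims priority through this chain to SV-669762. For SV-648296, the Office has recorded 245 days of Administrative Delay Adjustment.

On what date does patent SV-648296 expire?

Earliest priority filing: 13 May 2016.
Base term: 13 May 2016 + 18 years → 13 May 2034.
Administrative Delay Adjustment: +245 days → 13 January 2035.

January 13, 2035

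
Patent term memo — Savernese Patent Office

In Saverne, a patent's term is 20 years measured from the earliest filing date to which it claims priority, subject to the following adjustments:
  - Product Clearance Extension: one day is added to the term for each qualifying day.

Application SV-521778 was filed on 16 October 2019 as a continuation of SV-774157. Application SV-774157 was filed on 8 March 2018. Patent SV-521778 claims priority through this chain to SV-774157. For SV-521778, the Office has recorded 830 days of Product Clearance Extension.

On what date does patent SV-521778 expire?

Earliest priority filing: 8 March 2018.
Base term: 8 March 2018 + 20 years → 8 March 2038.
Product Clearance Extension: +830 days → 15 June 2040.

2040-06-15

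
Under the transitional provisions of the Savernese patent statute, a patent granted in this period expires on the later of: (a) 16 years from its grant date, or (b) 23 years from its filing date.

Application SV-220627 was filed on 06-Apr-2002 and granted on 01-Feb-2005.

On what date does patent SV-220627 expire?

April 6, 2025

(a) grant + 16 years → 1 February 2021.
(b) filing + 23 years → 6 April 2025.
Later of the two: 6 April 2025.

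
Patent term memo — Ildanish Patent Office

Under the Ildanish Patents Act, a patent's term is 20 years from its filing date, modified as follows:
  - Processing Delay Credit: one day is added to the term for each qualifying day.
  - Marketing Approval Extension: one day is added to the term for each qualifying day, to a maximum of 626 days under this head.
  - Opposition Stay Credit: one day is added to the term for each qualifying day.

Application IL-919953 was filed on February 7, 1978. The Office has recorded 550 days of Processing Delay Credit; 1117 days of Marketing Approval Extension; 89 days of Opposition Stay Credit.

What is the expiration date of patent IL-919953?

Base term: filing date + 20 years → 7 February 1998.
Processing Delay Credit: +550 days → 11 August 1999.
Marketing Approval Extension: 1117 days claimed exceeds the 626-day cap, so +626 days → 28 April 2001.
Opposition Stay Credit: +89 days → 26 July 2001.

2001-07-26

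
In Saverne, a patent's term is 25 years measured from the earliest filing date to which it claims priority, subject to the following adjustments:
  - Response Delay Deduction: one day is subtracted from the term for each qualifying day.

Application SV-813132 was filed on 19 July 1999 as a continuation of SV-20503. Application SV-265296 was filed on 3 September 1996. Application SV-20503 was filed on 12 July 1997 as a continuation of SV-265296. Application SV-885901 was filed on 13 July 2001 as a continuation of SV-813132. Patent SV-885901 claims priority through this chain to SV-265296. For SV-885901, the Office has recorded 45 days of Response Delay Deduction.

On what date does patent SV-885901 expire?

Earliest priority filing: 3 September 1996.
Base term: 3 September 1996 + 25 years → 3 September 2021.
Response Delay Deduction: −45 days → 20 July 2021.

2021-07-20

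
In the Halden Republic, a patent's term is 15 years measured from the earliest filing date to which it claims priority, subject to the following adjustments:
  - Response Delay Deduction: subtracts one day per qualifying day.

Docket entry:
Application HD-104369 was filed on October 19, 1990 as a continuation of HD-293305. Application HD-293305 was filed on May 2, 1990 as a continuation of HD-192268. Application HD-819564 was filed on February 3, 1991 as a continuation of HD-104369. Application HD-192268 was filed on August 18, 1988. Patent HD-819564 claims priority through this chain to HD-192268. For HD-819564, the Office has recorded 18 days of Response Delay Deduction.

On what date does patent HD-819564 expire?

July 31, 2003

Earliest priority filing: 18 August 1988.
Base term: 18 August 1988 + 15 years → 18 August 2003.
Response Delay Deduction: −18 days → 31 July 2003.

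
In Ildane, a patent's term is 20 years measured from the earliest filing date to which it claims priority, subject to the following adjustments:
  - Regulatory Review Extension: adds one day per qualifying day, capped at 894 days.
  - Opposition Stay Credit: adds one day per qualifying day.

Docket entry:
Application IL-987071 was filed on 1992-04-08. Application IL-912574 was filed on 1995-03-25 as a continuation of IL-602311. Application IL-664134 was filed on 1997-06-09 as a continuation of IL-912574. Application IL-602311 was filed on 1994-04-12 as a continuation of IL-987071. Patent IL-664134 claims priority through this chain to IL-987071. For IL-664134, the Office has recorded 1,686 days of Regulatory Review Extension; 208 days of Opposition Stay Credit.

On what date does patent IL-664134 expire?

Earliest priority filing: 8 April 1992.
Base term: 8 April 1992 + 20 years → 8 April 2012.
Regulatory Review Extension: 1686 days claimed exceeds the 894-day cap, so +894 days → 19 September 2014.
Opposition Stay Credit: +208 days → 15 April 2015.

April 15, 2015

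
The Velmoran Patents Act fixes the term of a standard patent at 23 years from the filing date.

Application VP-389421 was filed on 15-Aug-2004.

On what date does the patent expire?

Filing date + 23 years → 15 August 2027.

August 15, 2027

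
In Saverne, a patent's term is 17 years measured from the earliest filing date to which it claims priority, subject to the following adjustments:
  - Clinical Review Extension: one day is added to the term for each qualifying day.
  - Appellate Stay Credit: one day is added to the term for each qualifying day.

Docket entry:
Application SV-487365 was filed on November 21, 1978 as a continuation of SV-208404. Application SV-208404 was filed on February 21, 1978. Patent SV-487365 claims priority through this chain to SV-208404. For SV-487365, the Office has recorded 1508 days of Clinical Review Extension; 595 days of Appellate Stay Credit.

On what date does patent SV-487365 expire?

Earliest priority filing: 21 February 1978.
Base term: 21 February 1978 + 17 years → 21 February 1995.
Clinical Review Extension: +1508 days → 9 April 1999.
Appellate Stay Credit: +595 days → 24 November 2000.

November 24, 2000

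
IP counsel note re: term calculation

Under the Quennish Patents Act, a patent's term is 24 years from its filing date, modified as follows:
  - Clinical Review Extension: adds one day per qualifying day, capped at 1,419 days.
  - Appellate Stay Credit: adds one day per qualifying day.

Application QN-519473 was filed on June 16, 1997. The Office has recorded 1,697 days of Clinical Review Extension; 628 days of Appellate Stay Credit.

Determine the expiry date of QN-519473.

2027-01-23

Base term: filing date + 24 years → 16 June 2021.
Clinical Review Extension: 1697 days claimed exceeds the 1419-day cap, so +1419 days → 5 May 2025.
Appellate Stay Credit: +628 days → 23 January 2027.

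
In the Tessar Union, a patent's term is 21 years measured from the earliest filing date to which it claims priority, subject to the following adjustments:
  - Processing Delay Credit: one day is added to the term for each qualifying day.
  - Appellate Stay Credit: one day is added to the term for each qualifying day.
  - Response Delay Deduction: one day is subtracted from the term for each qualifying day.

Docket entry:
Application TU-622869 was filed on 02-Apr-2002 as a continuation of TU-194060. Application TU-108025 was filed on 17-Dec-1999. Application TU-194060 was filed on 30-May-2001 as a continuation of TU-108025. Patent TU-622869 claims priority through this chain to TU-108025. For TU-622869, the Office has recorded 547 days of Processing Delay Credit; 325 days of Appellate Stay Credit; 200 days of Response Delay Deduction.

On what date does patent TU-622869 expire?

2022-10-20

Earliest priority filing: 17 December 1999.
Base term: 17 December 1999 + 21 years → 17 December 2020.
Processing Delay Credit: +547 days → 17 June 2022.
Appellate Stay Credit: +325 days → 8 May 2023.
Response Delay Deduction: −200 days → 20 October 2022.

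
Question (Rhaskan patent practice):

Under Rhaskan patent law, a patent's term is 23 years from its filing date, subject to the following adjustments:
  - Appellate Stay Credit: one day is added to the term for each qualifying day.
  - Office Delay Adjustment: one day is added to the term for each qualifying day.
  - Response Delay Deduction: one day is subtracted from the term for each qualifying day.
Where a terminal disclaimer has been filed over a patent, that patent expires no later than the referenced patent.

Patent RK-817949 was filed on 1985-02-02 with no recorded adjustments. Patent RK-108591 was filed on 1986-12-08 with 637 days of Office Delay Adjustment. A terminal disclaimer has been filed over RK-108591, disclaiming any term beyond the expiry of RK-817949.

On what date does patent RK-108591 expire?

February 2, 2008

Natural term of RK-108591:
  Base: filing + 23 years → 8 December 2009.
  Office Delay Adjustment: +637 days → 6 September 2011.
Expiry of referenced patent RK-817949:
  Base: filing + 23 years → 2 February 2008.
Terminal disclaimer: RK-108591 expires on the earlier of 6 September 2011 and 2 February 2008.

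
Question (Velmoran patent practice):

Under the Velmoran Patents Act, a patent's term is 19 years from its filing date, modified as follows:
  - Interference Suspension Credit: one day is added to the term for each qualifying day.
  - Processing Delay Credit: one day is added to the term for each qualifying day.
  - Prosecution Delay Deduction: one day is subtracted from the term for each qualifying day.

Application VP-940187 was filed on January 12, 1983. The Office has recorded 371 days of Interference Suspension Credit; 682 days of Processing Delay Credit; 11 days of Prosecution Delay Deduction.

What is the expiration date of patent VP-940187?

November 19, 2004

Base term: filing date + 19 years → 12 January 2002.
Interference Suspension Credit: +371 days → 18 January 2003.
Processing Delay Credit: +682 days → 30 November 2004.
Prosecution Delay Deduction: −11 days → 19 November 2004.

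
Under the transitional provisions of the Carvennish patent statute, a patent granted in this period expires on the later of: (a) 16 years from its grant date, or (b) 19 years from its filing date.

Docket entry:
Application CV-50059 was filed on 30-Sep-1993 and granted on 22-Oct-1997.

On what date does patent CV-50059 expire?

(a) grant + 16 years → 22 October 2013.
(b) filing + 19 years → 30 September 2012.
Later of the two: 22 October 2013.

2013-10-22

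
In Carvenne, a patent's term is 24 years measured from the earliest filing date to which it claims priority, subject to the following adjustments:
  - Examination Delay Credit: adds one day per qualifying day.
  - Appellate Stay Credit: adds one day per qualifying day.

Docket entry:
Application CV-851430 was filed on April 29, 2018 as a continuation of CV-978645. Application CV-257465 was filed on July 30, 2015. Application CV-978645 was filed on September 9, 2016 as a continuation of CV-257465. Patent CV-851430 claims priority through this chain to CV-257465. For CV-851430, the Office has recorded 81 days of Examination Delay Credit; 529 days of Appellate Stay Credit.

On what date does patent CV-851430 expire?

Earliest priority filing: 30 July 2015.
Base term: 30 July 2015 + 24 years → 30 July 2039.
Examination Delay Credit: +81 days → 19 October 2039.
Appellate Stay Credit: +529 days → 31 March 2041.

2041-03-31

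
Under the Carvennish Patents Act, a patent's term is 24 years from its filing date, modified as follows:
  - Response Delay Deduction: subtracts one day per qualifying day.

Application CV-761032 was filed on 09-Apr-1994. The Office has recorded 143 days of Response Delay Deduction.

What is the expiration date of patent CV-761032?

November 17, 2017

Base term: filing date + 24 years → 9 April 2018.
Response Delay Deduction: −143 days → 17 November 2017.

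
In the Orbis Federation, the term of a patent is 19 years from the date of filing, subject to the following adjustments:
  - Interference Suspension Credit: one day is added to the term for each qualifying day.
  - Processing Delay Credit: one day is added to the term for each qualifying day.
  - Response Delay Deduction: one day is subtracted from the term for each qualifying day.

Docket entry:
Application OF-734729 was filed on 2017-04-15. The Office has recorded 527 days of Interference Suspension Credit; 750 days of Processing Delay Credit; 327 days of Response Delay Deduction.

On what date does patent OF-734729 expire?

November 21, 2038

Base term: filing date + 19 years → 15 April 2036.
Interference Suspension Credit: +527 days → 24 September 2037.
Processing Delay Credit: +750 days → 14 October 2039.
Response Delay Deduction: −327 days → 21 November 2038.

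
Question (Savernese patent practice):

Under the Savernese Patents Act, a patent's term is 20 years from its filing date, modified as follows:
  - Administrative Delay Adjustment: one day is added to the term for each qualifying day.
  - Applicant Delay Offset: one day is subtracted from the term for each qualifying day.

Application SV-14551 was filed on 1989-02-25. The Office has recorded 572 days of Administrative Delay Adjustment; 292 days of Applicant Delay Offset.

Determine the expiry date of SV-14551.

December 2, 2009

Base term: filing date + 20 years → 25 February 2009.
Administrative Delay Adjustment: +572 days → 20 September 2010.
Applicant Delay Offset: −292 days → 2 December 2009.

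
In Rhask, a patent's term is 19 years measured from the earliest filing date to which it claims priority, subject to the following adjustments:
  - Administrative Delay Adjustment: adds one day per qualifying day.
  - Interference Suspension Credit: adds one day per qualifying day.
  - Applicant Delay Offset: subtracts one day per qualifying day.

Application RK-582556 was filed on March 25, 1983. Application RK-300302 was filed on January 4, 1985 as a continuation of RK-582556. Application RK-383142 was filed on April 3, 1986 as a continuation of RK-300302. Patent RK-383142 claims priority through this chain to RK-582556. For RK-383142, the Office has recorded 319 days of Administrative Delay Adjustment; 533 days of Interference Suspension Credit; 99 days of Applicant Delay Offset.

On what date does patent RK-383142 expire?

Earliest priority filing: 25 March 1983.
Base term: 25 March 1983 + 19 years → 25 March 2002.
Administrative Delay Adjustment: +319 days → 7 February 2003.
Interference Suspension Credit: +533 days → 24 July 2004.
Applicant Delay Offset: −99 days → 16 April 2004.

April 16, 2004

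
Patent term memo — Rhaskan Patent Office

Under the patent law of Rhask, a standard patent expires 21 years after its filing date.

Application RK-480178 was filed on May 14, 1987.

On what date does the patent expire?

Filing date + 21 years → 14 May 2008.

May 14, 2008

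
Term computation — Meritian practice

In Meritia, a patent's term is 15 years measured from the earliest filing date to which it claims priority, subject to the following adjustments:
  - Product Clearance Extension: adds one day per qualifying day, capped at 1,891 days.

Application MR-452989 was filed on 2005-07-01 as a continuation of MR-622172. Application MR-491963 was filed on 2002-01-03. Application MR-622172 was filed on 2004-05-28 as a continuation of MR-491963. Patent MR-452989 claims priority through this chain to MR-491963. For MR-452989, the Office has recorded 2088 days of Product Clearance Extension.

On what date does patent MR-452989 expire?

Earliest priority filing: 3 January 2002.
Base term: 3 January 2002 + 15 years → 3 January 2017.
Product Clearance Extension: 2088 days claimed exceeds the 1891-day cap, so +1891 days → 9 March 2022.

March 9, 2022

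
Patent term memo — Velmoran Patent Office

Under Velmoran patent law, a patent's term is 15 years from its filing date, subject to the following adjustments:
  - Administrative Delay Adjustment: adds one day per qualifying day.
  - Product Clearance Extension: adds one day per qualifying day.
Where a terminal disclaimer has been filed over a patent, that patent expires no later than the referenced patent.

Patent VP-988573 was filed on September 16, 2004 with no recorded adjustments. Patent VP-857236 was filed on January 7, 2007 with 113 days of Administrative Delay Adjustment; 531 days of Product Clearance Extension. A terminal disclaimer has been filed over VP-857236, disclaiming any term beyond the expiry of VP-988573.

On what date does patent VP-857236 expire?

2019-09-16

Natural term of VP-857236:
  Base: filing + 15 years → 7 January 2022.
  Administrative Delay Adjustment: +113 days → 30 April 2022.
  Product Clearance Extension: +531 days → 13 October 2023.
Expiry of referenced patent VP-988573:
  Base: filing + 15 years → 16 September 2019.
Terminal disclaimer: VP-857236 expires on the earlier of 13 October 2023 and 16 September 2019.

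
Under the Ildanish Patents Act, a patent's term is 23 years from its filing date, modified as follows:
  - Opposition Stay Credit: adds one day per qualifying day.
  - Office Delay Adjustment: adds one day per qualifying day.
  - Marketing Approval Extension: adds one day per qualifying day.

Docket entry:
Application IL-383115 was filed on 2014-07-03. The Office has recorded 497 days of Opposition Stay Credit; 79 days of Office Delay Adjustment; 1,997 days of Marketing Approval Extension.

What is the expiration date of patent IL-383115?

2044-07-19

Base term: filing date + 23 years → 3 July 2037.
Opposition Stay Credit: +497 days → 12 November 2038.
Office Delay Adjustment: +79 days → 30 January 2039.
Marketing Approval Extension: +1997 days → 19 July 2044.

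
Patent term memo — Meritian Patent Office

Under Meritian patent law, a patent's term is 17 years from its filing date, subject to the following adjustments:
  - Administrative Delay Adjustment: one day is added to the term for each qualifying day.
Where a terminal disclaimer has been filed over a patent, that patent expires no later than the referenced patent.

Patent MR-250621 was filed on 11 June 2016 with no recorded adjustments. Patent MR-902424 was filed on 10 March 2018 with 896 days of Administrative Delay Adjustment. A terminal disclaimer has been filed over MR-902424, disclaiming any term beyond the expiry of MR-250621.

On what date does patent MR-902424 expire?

2033-06-11

Natural term of MR-902424:
  Base: filing + 17 years → 10 March 2035.
  Administrative Delay Adjustment: +896 days → 22 August 2037.
Expiry of referenced patent MR-250621:
  Base: filing + 17 years → 11 June 2033.
Terminal disclaimer: MR-902424 expires on the earlier of 22 August 2037 and 11 June 2033.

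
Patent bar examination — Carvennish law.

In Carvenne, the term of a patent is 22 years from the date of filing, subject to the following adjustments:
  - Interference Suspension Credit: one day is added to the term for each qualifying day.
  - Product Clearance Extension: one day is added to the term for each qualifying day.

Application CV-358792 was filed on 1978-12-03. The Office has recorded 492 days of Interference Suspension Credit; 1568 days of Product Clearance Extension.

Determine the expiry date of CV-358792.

2006-07-25

Base term: filing date + 22 years → 3 December 2000.
Interference Suspension Credit: +492 days → 9 April 2002.
Product Clearance Extension: +1568 days → 25 July 2006.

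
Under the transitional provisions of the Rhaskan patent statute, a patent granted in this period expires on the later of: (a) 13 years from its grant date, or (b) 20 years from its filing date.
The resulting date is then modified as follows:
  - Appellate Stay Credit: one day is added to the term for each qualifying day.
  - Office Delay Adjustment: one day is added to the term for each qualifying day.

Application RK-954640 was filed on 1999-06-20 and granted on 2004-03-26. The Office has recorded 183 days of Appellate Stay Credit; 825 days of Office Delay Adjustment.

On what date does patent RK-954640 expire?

(a) grant + 13 years → 26 March 2017.
(b) filing + 20 years → 20 June 2019.
Later of the two: 20 June 2019.
Appellate Stay Credit: +183 days → 20 December 2019.
Office Delay Adjustment: +825 days → 24 March 2022.

2022-03-24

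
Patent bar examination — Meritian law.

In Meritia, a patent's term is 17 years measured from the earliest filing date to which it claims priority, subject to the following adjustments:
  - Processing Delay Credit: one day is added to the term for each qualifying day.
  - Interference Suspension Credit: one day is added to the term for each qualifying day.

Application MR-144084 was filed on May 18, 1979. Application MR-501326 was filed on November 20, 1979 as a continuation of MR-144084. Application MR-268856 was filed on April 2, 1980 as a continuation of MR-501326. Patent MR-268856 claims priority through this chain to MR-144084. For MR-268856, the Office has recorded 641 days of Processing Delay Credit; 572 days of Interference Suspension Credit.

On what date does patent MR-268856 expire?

Earliest priority filing: 18 May 1979.
Base term: 18 May 1979 + 17 years → 18 May 1996.
Processing Delay Credit: +641 days → 18 February 1998.
Interference Suspension Credit: +572 days → 13 September 1999.

1999-09-13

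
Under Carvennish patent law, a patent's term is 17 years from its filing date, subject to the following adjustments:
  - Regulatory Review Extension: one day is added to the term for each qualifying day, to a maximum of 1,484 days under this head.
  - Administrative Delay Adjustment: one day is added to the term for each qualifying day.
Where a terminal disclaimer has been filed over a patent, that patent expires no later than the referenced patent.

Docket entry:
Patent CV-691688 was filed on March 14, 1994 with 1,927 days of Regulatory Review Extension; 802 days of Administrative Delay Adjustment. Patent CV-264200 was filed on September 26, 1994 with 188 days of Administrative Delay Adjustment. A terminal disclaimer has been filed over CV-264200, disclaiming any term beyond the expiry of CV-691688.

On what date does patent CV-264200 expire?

2012-04-01

Natural term of CV-264200:
  Base: filing + 17 years → 26 September 2011.
  Administrative Delay Adjustment: +188 days → 1 April 2012.
Expiry of referenced patent CV-691688:
  Base: filing + 17 years → 14 March 2011.
  Regulatory Review Extension: 1927 days claimed exceeds the 1484-day cap, so +1484 days → 6 April 2015.
  Administrative Delay Adjustment: +802 days → 16 June 2017.
Terminal disclaimer: CV-264200 expires on the earlier of 1 April 2012 and 16 June 2017.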